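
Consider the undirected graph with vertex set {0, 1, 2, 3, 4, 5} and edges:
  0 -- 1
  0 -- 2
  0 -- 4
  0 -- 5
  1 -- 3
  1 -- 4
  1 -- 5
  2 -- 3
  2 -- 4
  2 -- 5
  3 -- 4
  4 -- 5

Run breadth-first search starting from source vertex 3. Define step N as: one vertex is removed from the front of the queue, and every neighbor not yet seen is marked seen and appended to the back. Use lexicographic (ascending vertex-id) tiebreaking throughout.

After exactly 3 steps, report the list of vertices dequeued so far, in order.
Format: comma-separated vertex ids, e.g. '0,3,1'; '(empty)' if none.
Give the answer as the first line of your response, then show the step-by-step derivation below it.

3,1,2

step 1: dequeue 3; queue=[1,2,4]; order=3
step 2: dequeue 1; queue=[2,4,0,5]; order=3,1
step 3: dequeue 2; queue=[4,0,5]; order=3,1,2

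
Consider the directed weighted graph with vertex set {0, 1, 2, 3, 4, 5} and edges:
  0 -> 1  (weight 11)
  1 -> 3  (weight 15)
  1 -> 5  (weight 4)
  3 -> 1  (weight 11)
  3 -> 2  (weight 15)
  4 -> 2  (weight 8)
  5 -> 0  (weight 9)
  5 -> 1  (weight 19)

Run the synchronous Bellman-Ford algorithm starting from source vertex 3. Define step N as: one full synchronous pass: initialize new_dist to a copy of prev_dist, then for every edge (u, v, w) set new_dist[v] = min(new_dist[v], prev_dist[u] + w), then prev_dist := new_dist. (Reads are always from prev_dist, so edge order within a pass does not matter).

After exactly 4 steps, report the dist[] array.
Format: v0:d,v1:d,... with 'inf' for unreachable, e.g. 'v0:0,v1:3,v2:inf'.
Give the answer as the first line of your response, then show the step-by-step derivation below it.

v0:24,v1:11,v2:15,v3:0,v4:inf,v5:15

step 1: dist = v0:inf,v1:11,v2:15,v3:0,v4:inf,v5:inf
step 2: dist = v0:inf,v1:11,v2:15,v3:0,v4:inf,v5:15
step 3: dist = v0:24,v1:11,v2:15,v3:0,v4:inf,v5:15
step 4: dist = v0:24,v1:11,v2:15,v3:0,v4:inf,v5:15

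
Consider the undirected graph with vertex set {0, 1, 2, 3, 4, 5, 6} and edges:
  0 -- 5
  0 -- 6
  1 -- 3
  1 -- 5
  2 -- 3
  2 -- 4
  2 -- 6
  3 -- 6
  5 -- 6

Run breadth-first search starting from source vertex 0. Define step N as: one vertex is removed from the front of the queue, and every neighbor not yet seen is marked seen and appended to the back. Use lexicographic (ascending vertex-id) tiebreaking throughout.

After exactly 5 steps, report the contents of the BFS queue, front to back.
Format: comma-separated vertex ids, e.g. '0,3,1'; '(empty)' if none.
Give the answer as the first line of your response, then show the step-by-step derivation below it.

3,4

step 1: dequeue 0; queue=[5,6]; order=0
step 2: dequeue 5; queue=[6,1]; order=0,5
step 3: dequeue 6; queue=[1,2,3]; order=0,5,6
step 4: dequeue 1; queue=[2,3]; order=0,5,6,1
step 5: dequeue 2; queue=[3,4]; order=0,5,6,1,2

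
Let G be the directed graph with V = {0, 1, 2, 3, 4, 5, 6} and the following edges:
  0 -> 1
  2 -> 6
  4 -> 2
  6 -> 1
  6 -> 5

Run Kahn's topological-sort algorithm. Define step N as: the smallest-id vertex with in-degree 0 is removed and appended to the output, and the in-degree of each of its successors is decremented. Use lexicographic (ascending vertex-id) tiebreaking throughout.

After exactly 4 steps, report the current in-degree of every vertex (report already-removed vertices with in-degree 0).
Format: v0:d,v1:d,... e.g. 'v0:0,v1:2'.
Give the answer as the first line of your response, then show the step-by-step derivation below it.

v0:0,v1:1,v2:0,v3:0,v4:0,v5:1,v6:0

step 1: output 0; order=[0]; indeg=(0,1,1,0,0,1,1)
step 2: output 3; order=[0,3]; indeg=(0,1,1,0,0,1,1)
step 3: output 4; order=[0,3,4]; indeg=(0,1,0,0,0,1,1)
step 4: output 2; order=[0,3,4,2]; indeg=(0,1,0,0,0,1,0)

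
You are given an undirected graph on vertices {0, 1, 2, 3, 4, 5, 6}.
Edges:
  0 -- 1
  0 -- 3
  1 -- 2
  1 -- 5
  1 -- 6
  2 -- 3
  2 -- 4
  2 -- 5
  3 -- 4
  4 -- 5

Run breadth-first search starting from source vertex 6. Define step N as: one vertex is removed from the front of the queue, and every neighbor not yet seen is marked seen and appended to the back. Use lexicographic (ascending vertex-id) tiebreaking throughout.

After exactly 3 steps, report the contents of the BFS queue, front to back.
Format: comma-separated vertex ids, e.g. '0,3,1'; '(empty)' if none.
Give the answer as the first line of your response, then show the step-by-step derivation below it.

2,5,3

step 1: dequeue 6; queue=[1]; order=6
step 2: dequeue 1; queue=[0,2,5]; order=6,1
step 3: dequeue 0; queue=[2,5,3]; order=6,1,0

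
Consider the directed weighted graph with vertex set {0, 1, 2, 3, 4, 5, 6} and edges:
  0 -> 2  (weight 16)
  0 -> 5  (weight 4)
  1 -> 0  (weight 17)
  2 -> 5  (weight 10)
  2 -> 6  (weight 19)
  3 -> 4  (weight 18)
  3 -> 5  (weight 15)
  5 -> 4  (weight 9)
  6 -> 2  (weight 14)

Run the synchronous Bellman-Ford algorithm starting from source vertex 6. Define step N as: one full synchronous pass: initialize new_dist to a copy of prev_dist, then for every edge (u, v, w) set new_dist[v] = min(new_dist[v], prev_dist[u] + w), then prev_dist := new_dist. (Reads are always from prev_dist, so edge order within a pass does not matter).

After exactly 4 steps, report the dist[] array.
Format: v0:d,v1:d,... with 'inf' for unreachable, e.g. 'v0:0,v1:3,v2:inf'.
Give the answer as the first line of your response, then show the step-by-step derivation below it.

v0:inf,v1:inf,v2:14,v3:inf,v4:33,v5:24,v6:0

step 1: dist = v0:inf,v1:inf,v2:14,v3:inf,v4:inf,v5:inf,v6:0
step 2: dist = v0:inf,v1:inf,v2:14,v3:inf,v4:inf,v5:24,v6:0
step 3: dist = v0:inf,v1:inf,v2:14,v3:inf,v4:33,v5:24,v6:0
step 4: dist = v0:inf,v1:inf,v2:14,v3:inf,v4:33,v5:24,v6:0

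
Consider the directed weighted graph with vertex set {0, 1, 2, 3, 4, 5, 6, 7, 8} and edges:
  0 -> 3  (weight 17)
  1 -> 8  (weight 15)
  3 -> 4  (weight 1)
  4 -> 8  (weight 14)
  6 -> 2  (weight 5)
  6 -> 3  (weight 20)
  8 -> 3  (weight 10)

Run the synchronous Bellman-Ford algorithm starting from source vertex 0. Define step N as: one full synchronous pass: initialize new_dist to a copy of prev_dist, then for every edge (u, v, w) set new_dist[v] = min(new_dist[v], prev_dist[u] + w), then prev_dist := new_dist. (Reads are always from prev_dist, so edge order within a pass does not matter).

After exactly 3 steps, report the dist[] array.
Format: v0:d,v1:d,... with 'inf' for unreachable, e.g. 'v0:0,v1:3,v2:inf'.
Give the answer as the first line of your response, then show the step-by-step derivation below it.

v0:0,v1:inf,v2:inf,v3:17,v4:18,v5:inf,v6:inf,v7:inf,v8:32

step 1: dist = v0:0,v1:inf,v2:inf,v3:17,v4:inf,v5:inf,v6:inf,v7:inf,v8:inf
step 2: dist = v0:0,v1:inf,v2:inf,v3:17,v4:18,v5:inf,v6:inf,v7:inf,v8:inf
step 3: dist = v0:0,v1:inf,v2:inf,v3:17,v4:18,v5:inf,v6:inf,v7:inf,v8:32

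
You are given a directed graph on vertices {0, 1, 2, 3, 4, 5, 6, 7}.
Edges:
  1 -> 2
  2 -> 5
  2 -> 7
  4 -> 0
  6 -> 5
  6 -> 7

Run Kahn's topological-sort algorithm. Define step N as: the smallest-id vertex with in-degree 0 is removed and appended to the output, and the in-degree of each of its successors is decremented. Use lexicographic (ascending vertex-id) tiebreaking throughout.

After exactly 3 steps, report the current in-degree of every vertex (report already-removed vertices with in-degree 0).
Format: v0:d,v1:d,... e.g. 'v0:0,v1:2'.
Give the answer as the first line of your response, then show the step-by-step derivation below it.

v0:1,v1:0,v2:0,v3:0,v4:0,v5:1,v6:0,v7:1

step 1: output 1; order=[1]; indeg=(1,0,0,0,0,2,0,2)
step 2: output 2; order=[1,2]; indeg=(1,0,0,0,0,1,0,1)
step 3: output 3; order=[1,2,3]; indeg=(1,0,0,0,0,1,0,1)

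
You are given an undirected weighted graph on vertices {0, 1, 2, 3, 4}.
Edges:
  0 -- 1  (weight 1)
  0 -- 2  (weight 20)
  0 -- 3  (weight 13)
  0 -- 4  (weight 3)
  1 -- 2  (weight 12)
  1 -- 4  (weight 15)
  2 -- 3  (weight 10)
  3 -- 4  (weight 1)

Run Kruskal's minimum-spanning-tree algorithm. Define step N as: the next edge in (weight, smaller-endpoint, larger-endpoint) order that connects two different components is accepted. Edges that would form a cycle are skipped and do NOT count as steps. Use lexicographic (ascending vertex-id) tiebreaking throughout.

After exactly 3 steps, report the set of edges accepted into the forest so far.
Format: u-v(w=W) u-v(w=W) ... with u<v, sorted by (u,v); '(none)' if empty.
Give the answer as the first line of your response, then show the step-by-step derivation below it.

0-1(w=1) 0-4(w=3) 3-4(w=1)

step 1: add edge 0-1 (w=1); MST = {0-1(w=1)}
step 2: add edge 3-4 (w=1); MST = {0-1(w=1) 3-4(w=1)}
step 3: add edge 0-4 (w=3); MST = {0-1(w=1) 0-4(w=3) 3-4(w=1)}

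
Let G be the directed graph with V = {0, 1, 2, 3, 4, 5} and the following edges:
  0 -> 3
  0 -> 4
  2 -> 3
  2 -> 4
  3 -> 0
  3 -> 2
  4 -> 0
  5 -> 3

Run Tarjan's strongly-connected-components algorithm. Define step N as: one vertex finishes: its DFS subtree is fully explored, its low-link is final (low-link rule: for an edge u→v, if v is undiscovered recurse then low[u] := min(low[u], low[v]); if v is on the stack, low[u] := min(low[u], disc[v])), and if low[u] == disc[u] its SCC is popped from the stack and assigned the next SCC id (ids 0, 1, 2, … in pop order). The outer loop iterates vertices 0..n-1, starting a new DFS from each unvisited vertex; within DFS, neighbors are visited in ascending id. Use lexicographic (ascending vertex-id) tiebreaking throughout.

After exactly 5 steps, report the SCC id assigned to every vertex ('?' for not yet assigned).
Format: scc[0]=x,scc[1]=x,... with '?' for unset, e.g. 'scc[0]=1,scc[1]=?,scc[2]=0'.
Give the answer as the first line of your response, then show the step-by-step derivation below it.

scc[0]=0,scc[1]=1,scc[2]=0,scc[3]=0,scc[4]=0,scc[5]=?

step 1: low=(low[0]=0,low[1]=?,low[2]=1,low[3]=0,low[4]=0,low[5]=?); scc=(scc[0]=?,scc[1]=?,scc[2]=?,scc[3]=?,scc[4]=?,scc[5]=?)
step 2: low=(low[0]=0,low[1]=?,low[2]=0,low[3]=0,low[4]=0,low[5]=?); scc=(scc[0]=?,scc[1]=?,scc[2]=?,scc[3]=?,scc[4]=?,scc[5]=?)
step 3: low=(low[0]=0,low[1]=?,low[2]=0,low[3]=0,low[4]=0,low[5]=?); scc=(scc[0]=?,scc[1]=?,scc[2]=?,scc[3]=?,scc[4]=?,scc[5]=?)
step 4: low=(low[0]=0,low[1]=?,low[2]=0,low[3]=0,low[4]=0,low[5]=?); scc=(scc[0]=0,scc[1]=?,scc[2]=0,scc[3]=0,scc[4]=0,scc[5]=?)
step 5: low=(low[0]=0,low[1]=4,low[2]=0,low[3]=0,low[4]=0,low[5]=?); scc=(scc[0]=0,scc[1]=1,scc[2]=0,scc[3]=0,scc[4]=0,scc[5]=?)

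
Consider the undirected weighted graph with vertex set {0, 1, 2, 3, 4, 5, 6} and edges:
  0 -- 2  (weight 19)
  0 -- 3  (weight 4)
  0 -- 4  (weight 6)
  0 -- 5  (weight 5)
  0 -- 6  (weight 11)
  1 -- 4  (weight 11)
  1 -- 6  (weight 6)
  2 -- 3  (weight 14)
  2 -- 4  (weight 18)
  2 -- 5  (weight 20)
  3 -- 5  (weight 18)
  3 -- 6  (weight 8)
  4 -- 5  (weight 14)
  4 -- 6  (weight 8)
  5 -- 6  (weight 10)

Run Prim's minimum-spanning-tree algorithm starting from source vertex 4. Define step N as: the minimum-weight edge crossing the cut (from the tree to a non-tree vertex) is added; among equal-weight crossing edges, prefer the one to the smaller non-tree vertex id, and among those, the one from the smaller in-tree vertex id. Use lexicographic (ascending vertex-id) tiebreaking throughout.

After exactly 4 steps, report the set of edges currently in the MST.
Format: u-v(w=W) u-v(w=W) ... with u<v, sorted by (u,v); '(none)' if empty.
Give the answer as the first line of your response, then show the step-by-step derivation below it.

0-3(w=4) 0-4(w=6) 0-5(w=5) 3-6(w=8)

step 1: add edge 0-4 (w=6); MST = {0-4(w=6)}
step 2: add edge 0-3 (w=4); MST = {0-3(w=4) 0-4(w=6)}
step 3: add edge 0-5 (w=5); MST = {0-3(w=4) 0-4(w=6) 0-5(w=5)}
step 4: add edge 3-6 (w=8); MST = {0-3(w=4) 0-4(w=6) 0-5(w=5) 3-6(w=8)}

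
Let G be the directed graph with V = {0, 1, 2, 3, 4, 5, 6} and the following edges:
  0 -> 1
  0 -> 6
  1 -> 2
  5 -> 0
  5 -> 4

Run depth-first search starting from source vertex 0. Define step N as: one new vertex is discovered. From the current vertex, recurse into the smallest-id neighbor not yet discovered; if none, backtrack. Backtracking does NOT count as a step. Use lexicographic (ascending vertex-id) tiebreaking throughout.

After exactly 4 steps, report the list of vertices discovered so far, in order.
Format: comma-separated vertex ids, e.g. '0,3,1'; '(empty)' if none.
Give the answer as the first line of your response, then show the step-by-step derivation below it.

0,1,2,6

step 1: discover 0; path=0; order=0
step 2: discover 1; path=0>1; order=0,1
step 3: discover 2; path=0>1>2; order=0,1,2
step 4: discover 6; path=0>6; order=0,1,2,6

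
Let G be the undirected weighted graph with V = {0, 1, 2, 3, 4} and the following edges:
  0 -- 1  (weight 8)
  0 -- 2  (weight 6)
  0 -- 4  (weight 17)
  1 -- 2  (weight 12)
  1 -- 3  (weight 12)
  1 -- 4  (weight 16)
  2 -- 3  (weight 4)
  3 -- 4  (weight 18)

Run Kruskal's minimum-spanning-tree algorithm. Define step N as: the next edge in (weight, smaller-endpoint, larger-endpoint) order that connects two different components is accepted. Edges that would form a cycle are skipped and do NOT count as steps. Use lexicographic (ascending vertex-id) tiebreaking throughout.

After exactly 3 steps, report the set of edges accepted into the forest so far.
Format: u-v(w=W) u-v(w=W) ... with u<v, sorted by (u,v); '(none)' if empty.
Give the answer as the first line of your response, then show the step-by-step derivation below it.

0-1(w=8) 0-2(w=6) 2-3(w=4)

step 1: add edge 2-3 (w=4); MST = {2-3(w=4)}
step 2: add edge 0-2 (w=6); MST = {0-2(w=6) 2-3(w=4)}
step 3: add edge 0-1 (w=8); MST = {0-1(w=8) 0-2(w=6) 2-3(w=4)}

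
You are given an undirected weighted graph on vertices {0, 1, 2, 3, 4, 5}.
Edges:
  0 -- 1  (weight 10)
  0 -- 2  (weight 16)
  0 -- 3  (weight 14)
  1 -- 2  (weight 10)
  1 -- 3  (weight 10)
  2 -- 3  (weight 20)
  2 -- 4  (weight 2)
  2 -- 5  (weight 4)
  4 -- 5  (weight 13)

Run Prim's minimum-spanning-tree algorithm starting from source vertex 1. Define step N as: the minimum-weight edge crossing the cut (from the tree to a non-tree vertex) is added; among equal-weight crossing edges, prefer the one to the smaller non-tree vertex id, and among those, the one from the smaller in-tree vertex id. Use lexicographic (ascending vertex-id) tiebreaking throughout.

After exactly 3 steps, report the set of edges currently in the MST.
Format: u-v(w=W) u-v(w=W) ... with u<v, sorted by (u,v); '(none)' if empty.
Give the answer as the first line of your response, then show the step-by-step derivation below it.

0-1(w=10) 1-2(w=10) 2-4(w=2)

step 1: add edge 0-1 (w=10); MST = {0-1(w=10)}
step 2: add edge 1-2 (w=10); MST = {0-1(w=10) 1-2(w=10)}
step 3: add edge 2-4 (w=2); MST = {0-1(w=10) 1-2(w=10) 2-4(w=2)}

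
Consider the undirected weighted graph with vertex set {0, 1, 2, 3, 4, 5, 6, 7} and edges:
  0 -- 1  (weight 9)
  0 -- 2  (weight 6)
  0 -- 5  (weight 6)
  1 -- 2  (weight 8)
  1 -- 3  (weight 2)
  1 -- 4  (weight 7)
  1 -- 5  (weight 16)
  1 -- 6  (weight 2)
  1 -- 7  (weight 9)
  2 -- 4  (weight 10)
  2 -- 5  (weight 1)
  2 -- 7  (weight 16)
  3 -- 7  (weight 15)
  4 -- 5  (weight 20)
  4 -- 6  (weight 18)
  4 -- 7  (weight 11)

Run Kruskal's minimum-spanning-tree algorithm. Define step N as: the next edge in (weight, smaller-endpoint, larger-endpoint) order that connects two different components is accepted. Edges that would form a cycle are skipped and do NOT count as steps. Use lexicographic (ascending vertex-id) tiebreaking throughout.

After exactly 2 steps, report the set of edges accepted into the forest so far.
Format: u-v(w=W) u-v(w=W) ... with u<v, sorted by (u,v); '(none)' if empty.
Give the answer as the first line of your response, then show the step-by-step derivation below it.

1-3(w=2) 2-5(w=1)

step 1: add edge 2-5 (w=1); MST = {2-5(w=1)}
step 2: add edge 1-3 (w=2); MST = {1-3(w=2) 2-5(w=1)}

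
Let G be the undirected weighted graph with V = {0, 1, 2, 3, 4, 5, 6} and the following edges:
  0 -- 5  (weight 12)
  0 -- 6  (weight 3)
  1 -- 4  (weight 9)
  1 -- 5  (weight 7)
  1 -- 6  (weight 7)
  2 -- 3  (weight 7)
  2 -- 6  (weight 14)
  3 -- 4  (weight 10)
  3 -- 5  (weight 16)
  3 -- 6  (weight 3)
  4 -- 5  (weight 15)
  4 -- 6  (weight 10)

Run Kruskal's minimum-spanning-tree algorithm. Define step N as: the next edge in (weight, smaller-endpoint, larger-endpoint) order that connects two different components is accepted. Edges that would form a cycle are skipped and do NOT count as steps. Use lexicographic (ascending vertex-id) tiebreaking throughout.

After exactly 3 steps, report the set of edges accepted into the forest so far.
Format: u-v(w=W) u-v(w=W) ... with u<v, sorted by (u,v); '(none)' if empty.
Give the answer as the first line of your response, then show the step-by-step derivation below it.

0-6(w=3) 1-5(w=7) 3-6(w=3)

step 1: add edge 0-6 (w=3); MST = {0-6(w=3)}
step 2: add edge 3-6 (w=3); MST = {0-6(w=3) 3-6(w=3)}
step 3: add edge 1-5 (w=7); MST = {0-6(w=3) 1-5(w=7) 3-6(w=3)}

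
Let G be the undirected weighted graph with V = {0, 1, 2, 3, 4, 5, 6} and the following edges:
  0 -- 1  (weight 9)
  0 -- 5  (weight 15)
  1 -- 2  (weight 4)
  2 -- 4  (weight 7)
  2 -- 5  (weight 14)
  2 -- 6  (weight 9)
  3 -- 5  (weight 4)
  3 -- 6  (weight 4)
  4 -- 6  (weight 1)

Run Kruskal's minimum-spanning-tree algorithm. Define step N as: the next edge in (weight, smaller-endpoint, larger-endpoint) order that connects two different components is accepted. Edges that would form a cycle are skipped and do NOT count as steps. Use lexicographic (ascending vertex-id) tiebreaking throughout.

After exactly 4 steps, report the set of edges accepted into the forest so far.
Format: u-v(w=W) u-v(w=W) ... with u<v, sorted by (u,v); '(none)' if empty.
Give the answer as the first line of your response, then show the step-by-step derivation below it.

1-2(w=4) 3-5(w=4) 3-6(w=4) 4-6(w=1)

step 1: add edge 4-6 (w=1); MST = {4-6(w=1)}
step 2: add edge 1-2 (w=4); MST = {1-2(w=4) 4-6(w=1)}
step 3: add edge 3-5 (w=4); MST = {1-2(w=4) 3-5(w=4) 4-6(w=1)}
step 4: add edge 3-6 (w=4); MST = {1-2(w=4) 3-5(w=4) 3-6(w=4) 4-6(w=1)}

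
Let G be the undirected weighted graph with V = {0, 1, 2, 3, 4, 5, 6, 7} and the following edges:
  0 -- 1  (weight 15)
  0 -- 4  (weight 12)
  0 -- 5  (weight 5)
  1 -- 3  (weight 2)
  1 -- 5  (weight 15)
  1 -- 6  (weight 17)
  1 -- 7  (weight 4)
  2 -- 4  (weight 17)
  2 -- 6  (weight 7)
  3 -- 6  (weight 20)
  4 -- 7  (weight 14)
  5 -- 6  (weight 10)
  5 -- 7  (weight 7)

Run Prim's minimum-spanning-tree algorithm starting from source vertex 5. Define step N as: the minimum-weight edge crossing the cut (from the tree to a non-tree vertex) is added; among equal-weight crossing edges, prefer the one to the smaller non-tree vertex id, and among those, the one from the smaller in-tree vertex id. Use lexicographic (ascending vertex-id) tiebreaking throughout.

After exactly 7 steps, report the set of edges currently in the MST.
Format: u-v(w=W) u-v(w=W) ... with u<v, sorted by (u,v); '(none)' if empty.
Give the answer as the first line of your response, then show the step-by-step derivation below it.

0-4(w=12) 0-5(w=5) 1-3(w=2) 1-7(w=4) 2-6(w=7) 5-6(w=10) 5-7(w=7)

step 1: add edge 0-5 (w=5); MST = {0-5(w=5)}
step 2: add edge 5-7 (w=7); MST = {0-5(w=5) 5-7(w=7)}
step 3: add edge 1-7 (w=4); MST = {0-5(w=5) 1-7(w=4) 5-7(w=7)}
step 4: add edge 1-3 (w=2); MST = {0-5(w=5) 1-3(w=2) 1-7(w=4) 5-7(w=7)}
step 5: add edge 5-6 (w=10); MST = {0-5(w=5) 1-3(w=2) 1-7(w=4) 5-6(w=10) 5-7(w=7)}
step 6: add edge 2-6 (w=7); MST = {0-5(w=5) 1-3(w=2) 1-7(w=4) 2-6(w=7) 5-6(w=10) 5-7(w=7)}
step 7: add edge 0-4 (w=12); MST = {0-4(w=12) 0-5(w=5) 1-3(w=2) 1-7(w=4) 2-6(w=7) 5-6(w=10) 5-7(w=7)}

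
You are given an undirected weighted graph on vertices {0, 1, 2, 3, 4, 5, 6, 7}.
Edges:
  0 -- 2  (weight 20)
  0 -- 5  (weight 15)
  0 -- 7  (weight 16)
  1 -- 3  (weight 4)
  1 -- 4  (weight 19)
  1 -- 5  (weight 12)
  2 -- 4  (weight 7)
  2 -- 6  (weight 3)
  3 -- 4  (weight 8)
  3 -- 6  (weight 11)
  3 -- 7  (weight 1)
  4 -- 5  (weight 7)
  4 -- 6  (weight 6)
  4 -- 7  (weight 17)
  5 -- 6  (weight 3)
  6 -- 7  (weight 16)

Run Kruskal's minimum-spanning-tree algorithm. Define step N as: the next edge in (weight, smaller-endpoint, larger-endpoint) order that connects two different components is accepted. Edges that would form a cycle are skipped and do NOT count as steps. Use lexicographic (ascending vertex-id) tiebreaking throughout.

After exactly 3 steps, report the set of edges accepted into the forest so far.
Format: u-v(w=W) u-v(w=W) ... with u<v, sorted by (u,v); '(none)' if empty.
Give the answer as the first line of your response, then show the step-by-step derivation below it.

2-6(w=3) 3-7(w=1) 5-6(w=3)

step 1: add edge 3-7 (w=1); MST = {3-7(w=1)}
step 2: add edge 2-6 (w=3); MST = {2-6(w=3) 3-7(w=1)}
step 3: add edge 5-6 (w=3); MST = {2-6(w=3) 3-7(w=1) 5-6(w=3)}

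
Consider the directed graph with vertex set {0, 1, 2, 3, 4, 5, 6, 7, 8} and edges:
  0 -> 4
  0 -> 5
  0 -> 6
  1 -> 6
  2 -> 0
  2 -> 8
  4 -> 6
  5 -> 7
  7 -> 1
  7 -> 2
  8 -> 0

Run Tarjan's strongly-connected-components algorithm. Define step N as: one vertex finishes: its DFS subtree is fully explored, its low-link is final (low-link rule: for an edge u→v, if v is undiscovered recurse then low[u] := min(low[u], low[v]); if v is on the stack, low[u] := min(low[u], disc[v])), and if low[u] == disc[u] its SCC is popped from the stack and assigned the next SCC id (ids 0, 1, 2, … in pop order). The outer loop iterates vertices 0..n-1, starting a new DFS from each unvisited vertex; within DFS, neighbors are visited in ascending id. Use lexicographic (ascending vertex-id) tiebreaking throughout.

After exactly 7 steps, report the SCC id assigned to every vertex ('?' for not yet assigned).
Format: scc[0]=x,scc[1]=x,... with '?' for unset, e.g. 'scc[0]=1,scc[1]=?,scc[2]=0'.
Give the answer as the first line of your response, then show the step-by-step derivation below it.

scc[0]=?,scc[1]=2,scc[2]=?,scc[3]=?,scc[4]=1,scc[5]=?,scc[6]=0,scc[7]=?,scc[8]=?

step 1: low=(low[0]=0,low[1]=?,low[2]=?,low[3]=?,low[4]=1,low[5]=?,low[6]=2,low[7]=?,low[8]=?); scc=(scc[0]=?,scc[1]=?,scc[2]=?,scc[3]=?,scc[4]=?,scc[5]=?,scc[6]=0,scc[7]=?,scc[8]=?)
step 2: low=(low[0]=0,low[1]=?,low[2]=?,low[3]=?,low[4]=1,low[5]=?,low[6]=2,low[7]=?,low[8]=?); scc=(scc[0]=?,scc[1]=?,scc[2]=?,scc[3]=?,scc[4]=1,scc[5]=?,scc[6]=0,scc[7]=?,scc[8]=?)
step 3: low=(low[0]=0,low[1]=5,low[2]=?,low[3]=?,low[4]=1,low[5]=3,low[6]=2,low[7]=4,low[8]=?); scc=(scc[0]=?,scc[1]=2,scc[2]=?,scc[3]=?,scc[4]=1,scc[5]=?,scc[6]=0,scc[7]=?,scc[8]=?)
step 4: low=(low[0]=0,low[1]=5,low[2]=0,low[3]=?,low[4]=1,low[5]=3,low[6]=2,low[7]=4,low[8]=0); scc=(scc[0]=?,scc[1]=2,scc[2]=?,scc[3]=?,scc[4]=1,scc[5]=?,scc[6]=0,scc[7]=?,scc[8]=?)
step 5: low=(low[0]=0,low[1]=5,low[2]=0,low[3]=?,low[4]=1,low[5]=3,low[6]=2,low[7]=4,low[8]=0); scc=(scc[0]=?,scc[1]=2,scc[2]=?,scc[3]=?,scc[4]=1,scc[5]=?,scc[6]=0,scc[7]=?,scc[8]=?)
step 6: low=(low[0]=0,low[1]=5,low[2]=0,low[3]=?,low[4]=1,low[5]=3,low[6]=2,low[7]=0,low[8]=0); scc=(scc[0]=?,scc[1]=2,scc[2]=?,scc[3]=?,scc[4]=1,scc[5]=?,scc[6]=0,scc[7]=?,scc[8]=?)
step 7: low=(low[0]=0,low[1]=5,low[2]=0,low[3]=?,low[4]=1,low[5]=0,low[6]=2,low[7]=0,low[8]=0); scc=(scc[0]=?,scc[1]=2,scc[2]=?,scc[3]=?,scc[4]=1,scc[5]=?,scc[6]=0,scc[7]=?,scc[8]=?)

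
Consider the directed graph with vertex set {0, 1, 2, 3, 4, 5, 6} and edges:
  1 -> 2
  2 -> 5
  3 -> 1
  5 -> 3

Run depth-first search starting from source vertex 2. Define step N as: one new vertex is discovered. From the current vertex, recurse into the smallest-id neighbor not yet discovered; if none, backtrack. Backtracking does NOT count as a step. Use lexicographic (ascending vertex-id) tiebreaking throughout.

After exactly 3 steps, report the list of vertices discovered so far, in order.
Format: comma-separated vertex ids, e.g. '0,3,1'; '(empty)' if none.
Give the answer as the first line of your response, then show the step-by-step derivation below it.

2,5,3

step 1: discover 2; path=2; order=2
step 2: discover 5; path=2>5; order=2,5
step 3: discover 3; path=2>5>3; order=2,5,3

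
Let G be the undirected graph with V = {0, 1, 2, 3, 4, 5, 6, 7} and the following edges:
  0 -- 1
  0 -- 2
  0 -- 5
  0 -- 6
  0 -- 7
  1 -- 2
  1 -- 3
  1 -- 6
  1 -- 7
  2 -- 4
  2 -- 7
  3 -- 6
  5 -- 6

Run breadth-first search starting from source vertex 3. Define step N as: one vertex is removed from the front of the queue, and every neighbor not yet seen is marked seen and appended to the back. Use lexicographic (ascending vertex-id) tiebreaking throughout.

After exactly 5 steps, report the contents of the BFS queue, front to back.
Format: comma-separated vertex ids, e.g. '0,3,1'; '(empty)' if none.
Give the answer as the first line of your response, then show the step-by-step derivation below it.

7,5,4

step 1: dequeue 3; queue=[1,6]; order=3
step 2: dequeue 1; queue=[6,0,2,7]; order=3,1
step 3: dequeue 6; queue=[0,2,7,5]; order=3,1,6
step 4: dequeue 0; queue=[2,7,5]; order=3,1,6,0
step 5: dequeue 2; queue=[7,5,4]; order=3,1,6,0,2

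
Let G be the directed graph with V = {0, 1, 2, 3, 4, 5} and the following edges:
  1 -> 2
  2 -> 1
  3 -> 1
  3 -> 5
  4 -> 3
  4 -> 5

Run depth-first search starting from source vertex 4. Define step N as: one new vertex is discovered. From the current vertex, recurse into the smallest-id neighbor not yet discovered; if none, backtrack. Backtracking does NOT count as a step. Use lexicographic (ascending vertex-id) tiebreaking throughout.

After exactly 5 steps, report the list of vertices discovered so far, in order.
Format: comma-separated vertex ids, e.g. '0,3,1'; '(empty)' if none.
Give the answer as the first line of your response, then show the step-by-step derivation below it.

4,3,1,2,5

step 1: discover 4; path=4; order=4
step 2: discover 3; path=4>3; order=4,3
step 3: discover 1; path=4>3>1; order=4,3,1
step 4: discover 2; path=4>3>1>2; order=4,3,1,2
step 5: discover 5; path=4>3>5; order=4,3,1,2,5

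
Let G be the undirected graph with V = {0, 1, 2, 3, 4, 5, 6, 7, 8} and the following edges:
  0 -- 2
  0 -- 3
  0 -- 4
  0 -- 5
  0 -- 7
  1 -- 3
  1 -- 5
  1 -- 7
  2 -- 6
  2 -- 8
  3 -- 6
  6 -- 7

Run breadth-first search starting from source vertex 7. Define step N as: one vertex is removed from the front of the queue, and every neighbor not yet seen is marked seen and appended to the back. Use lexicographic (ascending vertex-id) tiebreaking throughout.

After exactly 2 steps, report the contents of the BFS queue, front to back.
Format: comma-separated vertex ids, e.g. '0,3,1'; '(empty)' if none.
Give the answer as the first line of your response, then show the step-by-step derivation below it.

1,6,2,3,4,5

step 1: dequeue 7; queue=[0,1,6]; order=7
step 2: dequeue 0; queue=[1,6,2,3,4,5]; order=7,0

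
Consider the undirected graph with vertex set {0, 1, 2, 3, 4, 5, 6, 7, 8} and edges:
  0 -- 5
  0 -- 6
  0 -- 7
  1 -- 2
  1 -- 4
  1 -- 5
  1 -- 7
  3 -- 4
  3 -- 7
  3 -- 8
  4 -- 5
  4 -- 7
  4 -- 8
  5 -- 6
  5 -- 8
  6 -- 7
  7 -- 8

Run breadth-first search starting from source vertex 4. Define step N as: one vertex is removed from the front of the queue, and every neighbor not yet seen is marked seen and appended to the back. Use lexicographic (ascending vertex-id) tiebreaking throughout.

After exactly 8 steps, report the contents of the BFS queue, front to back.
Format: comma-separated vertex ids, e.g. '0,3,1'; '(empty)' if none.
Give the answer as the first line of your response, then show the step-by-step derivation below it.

6

step 1: dequeue 4; queue=[1,3,5,7,8]; order=4
step 2: dequeue 1; queue=[3,5,7,8,2]; order=4,1
step 3: dequeue 3; queue=[5,7,8,2]; order=4,1,3
step 4: dequeue 5; queue=[7,8,2,0,6]; order=4,1,3,5
step 5: dequeue 7; queue=[8,2,0,6]; order=4,1,3,5,7
step 6: dequeue 8; queue=[2,0,6]; order=4,1,3,5,7,8
step 7: dequeue 2; queue=[0,6]; order=4,1,3,5,7,8,2
step 8: dequeue 0; queue=[6]; order=4,1,3,5,7,8,2,0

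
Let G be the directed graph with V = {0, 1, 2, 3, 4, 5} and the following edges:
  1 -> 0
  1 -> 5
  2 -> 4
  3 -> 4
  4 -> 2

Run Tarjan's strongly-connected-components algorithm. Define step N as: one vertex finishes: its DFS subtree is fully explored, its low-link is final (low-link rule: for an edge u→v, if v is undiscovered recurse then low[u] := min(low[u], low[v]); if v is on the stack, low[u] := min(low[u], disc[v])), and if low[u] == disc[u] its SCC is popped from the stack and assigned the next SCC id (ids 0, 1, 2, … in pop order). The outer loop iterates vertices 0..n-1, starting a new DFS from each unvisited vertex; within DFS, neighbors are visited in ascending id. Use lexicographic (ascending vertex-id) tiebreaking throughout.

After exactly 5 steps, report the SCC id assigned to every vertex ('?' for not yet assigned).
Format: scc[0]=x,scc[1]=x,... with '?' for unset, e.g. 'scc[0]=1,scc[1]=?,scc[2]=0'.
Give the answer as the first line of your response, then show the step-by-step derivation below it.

scc[0]=0,scc[1]=2,scc[2]=3,scc[3]=?,scc[4]=3,scc[5]=1

step 1: low=(low[0]=0,low[1]=?,low[2]=?,low[3]=?,low[4]=?,low[5]=?); scc=(scc[0]=0,scc[1]=?,scc[2]=?,scc[3]=?,scc[4]=?,scc[5]=?)
step 2: low=(low[0]=0,low[1]=1,low[2]=?,low[3]=?,low[4]=?,low[5]=2); scc=(scc[0]=0,scc[1]=?,scc[2]=?,scc[3]=?,scc[4]=?,scc[5]=1)
step 3: low=(low[0]=0,low[1]=1,low[2]=?,low[3]=?,low[4]=?,low[5]=2); scc=(scc[0]=0,scc[1]=2,scc[2]=?,scc[3]=?,scc[4]=?,scc[5]=1)
step 4: low=(low[0]=0,low[1]=1,low[2]=3,low[3]=?,low[4]=3,low[5]=2); scc=(scc[0]=0,scc[1]=2,scc[2]=?,scc[3]=?,scc[4]=?,scc[5]=1)
step 5: low=(low[0]=0,low[1]=1,low[2]=3,low[3]=?,low[4]=3,low[5]=2); scc=(scc[0]=0,scc[1]=2,scc[2]=3,scc[3]=?,scc[4]=3,scc[5]=1)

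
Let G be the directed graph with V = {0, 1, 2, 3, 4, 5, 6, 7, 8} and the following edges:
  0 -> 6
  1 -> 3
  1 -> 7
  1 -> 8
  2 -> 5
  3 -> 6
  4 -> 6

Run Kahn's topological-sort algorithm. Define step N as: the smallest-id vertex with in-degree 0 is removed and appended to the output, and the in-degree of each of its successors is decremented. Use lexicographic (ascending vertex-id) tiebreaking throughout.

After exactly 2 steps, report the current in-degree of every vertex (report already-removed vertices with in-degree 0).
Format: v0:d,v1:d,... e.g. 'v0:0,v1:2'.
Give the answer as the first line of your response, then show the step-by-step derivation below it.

v0:0,v1:0,v2:0,v3:0,v4:0,v5:1,v6:2,v7:0,v8:0

step 1: output 0; order=[0]; indeg=(0,0,0,1,0,1,2,1,1)
step 2: output 1; order=[0,1]; indeg=(0,0,0,0,0,1,2,0,0)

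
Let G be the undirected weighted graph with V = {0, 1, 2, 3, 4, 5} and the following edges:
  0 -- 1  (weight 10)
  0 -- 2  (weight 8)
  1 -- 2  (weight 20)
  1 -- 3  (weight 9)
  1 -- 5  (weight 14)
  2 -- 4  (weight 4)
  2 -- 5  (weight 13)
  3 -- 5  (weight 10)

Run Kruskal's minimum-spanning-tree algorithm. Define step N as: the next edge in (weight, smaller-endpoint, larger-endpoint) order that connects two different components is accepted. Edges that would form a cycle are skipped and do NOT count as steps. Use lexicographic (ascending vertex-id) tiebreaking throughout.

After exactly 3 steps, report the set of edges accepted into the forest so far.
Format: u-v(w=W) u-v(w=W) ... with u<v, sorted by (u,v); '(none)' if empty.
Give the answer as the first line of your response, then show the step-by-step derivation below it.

0-2(w=8) 1-3(w=9) 2-4(w=4)

step 1: add edge 2-4 (w=4); MST = {2-4(w=4)}
step 2: add edge 0-2 (w=8); MST = {0-2(w=8) 2-4(w=4)}
step 3: add edge 1-3 (w=9); MST = {0-2(w=8) 1-3(w=9) 2-4(w=4)}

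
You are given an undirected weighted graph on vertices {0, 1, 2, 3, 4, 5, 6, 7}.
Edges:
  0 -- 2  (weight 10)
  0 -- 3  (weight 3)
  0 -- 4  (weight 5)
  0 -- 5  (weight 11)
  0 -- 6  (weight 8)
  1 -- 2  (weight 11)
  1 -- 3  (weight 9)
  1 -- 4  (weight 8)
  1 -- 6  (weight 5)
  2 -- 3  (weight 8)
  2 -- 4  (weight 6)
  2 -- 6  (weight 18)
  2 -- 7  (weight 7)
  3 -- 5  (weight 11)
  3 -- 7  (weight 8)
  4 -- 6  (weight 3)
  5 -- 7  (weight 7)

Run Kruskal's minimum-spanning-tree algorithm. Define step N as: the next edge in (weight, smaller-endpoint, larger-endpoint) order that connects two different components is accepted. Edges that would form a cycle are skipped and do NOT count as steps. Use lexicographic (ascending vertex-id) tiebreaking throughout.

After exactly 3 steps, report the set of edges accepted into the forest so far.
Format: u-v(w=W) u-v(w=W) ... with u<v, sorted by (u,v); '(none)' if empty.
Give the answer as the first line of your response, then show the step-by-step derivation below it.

0-3(w=3) 0-4(w=5) 4-6(w=3)

step 1: add edge 0-3 (w=3); MST = {0-3(w=3)}
step 2: add edge 4-6 (w=3); MST = {0-3(w=3) 4-6(w=3)}
step 3: add edge 0-4 (w=5); MST = {0-3(w=3) 0-4(w=5) 4-6(w=3)}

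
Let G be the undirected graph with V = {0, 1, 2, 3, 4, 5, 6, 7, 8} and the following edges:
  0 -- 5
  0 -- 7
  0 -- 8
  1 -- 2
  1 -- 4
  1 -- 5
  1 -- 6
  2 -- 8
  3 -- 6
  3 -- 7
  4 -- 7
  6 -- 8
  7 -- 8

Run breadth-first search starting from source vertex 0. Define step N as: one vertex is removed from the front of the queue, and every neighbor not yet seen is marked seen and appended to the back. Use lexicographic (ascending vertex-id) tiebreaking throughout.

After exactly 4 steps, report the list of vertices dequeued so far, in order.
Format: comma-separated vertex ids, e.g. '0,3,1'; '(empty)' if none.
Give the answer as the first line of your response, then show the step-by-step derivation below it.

0,5,7,8

step 1: dequeue 0; queue=[5,7,8]; order=0
step 2: dequeue 5; queue=[7,8,1]; order=0,5
step 3: dequeue 7; queue=[8,1,3,4]; order=0,5,7
step 4: dequeue 8; queue=[1,3,4,2,6]; order=0,5,7,8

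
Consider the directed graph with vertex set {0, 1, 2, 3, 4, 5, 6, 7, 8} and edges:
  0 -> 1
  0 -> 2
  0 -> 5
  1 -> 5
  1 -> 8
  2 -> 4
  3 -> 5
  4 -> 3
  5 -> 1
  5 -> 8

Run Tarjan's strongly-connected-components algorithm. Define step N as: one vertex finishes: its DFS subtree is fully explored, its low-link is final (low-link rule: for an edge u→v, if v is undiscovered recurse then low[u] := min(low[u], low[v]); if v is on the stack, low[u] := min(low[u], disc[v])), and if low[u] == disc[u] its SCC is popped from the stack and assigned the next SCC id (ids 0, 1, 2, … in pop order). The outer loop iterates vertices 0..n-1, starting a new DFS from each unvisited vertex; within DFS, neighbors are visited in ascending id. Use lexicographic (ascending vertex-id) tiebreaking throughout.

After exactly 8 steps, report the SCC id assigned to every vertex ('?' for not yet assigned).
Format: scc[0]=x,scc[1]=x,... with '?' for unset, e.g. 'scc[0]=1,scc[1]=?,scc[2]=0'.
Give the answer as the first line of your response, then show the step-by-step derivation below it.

scc[0]=5,scc[1]=1,scc[2]=4,scc[3]=2,scc[4]=3,scc[5]=1,scc[6]=6,scc[7]=?,scc[8]=0

step 1: low=(low[0]=0,low[1]=1,low[2]=?,low[3]=?,low[4]=?,low[5]=1,low[6]=?,low[7]=?,low[8]=3); scc=(scc[0]=?,scc[1]=?,scc[2]=?,scc[3]=?,scc[4]=?,scc[5]=?,scc[6]=?,scc[7]=?,scc[8]=0)
step 2: low=(low[0]=0,low[1]=1,low[2]=?,low[3]=?,low[4]=?,low[5]=1,low[6]=?,low[7]=?,low[8]=3); scc=(scc[0]=?,scc[1]=?,scc[2]=?,scc[3]=?,scc[4]=?,scc[5]=?,scc[6]=?,scc[7]=?,scc[8]=0)
step 3: low=(low[0]=0,low[1]=1,low[2]=?,low[3]=?,low[4]=?,low[5]=1,low[6]=?,low[7]=?,low[8]=3); scc=(scc[0]=?,scc[1]=1,scc[2]=?,scc[3]=?,scc[4]=?,scc[5]=1,scc[6]=?,scc[7]=?,scc[8]=0)
step 4: low=(low[0]=0,low[1]=1,low[2]=4,low[3]=6,low[4]=5,low[5]=1,low[6]=?,low[7]=?,low[8]=3); scc=(scc[0]=?,scc[1]=1,scc[2]=?,scc[3]=2,scc[4]=?,scc[5]=1,scc[6]=?,scc[7]=?,scc[8]=0)
step 5: low=(low[0]=0,low[1]=1,low[2]=4,low[3]=6,low[4]=5,low[5]=1,low[6]=?,low[7]=?,low[8]=3); scc=(scc[0]=?,scc[1]=1,scc[2]=?,scc[3]=2,scc[4]=3,scc[5]=1,scc[6]=?,scc[7]=?,scc[8]=0)
step 6: low=(low[0]=0,low[1]=1,low[2]=4,low[3]=6,low[4]=5,low[5]=1,low[6]=?,low[7]=?,low[8]=3); scc=(scc[0]=?,scc[1]=1,scc[2]=4,scc[3]=2,scc[4]=3,scc[5]=1,scc[6]=?,scc[7]=?,scc[8]=0)
step 7: low=(low[0]=0,low[1]=1,low[2]=4,low[3]=6,low[4]=5,low[5]=1,low[6]=?,low[7]=?,low[8]=3); scc=(scc[0]=5,scc[1]=1,scc[2]=4,scc[3]=2,scc[4]=3,scc[5]=1,scc[6]=?,scc[7]=?,scc[8]=0)
step 8: low=(low[0]=0,low[1]=1,low[2]=4,low[3]=6,low[4]=5,low[5]=1,low[6]=7,low[7]=?,low[8]=3); scc=(scc[0]=5,scc[1]=1,scc[2]=4,scc[3]=2,scc[4]=3,scc[5]=1,scc[6]=6,scc[7]=?,scc[8]=0)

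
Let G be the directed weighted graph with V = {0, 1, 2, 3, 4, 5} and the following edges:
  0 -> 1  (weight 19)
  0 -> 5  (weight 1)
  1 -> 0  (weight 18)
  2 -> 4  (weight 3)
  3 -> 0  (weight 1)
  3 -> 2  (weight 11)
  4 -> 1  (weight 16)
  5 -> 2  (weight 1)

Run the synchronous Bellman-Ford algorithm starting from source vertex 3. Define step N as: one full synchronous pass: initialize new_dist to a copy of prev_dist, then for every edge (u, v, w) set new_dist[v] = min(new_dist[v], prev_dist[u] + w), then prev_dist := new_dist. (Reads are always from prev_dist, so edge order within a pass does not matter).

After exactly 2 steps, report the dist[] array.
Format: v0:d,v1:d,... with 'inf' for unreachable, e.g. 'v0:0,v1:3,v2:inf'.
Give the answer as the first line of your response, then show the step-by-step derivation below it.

v0:1,v1:20,v2:11,v3:0,v4:14,v5:2

step 1: dist = v0:1,v1:inf,v2:11,v3:0,v4:inf,v5:inf
step 2: dist = v0:1,v1:20,v2:11,v3:0,v4:14,v5:2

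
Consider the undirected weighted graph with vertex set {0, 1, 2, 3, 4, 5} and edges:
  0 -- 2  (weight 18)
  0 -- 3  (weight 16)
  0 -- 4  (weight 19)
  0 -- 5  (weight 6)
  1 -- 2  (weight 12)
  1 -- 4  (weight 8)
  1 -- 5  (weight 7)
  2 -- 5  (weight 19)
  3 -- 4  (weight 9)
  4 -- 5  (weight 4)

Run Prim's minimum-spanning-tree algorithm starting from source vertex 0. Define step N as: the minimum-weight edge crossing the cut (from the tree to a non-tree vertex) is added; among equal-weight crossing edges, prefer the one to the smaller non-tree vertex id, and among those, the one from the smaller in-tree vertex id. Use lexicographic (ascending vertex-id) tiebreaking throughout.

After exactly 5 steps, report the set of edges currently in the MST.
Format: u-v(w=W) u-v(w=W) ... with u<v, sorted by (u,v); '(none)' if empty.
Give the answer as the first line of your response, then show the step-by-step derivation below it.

0-5(w=6) 1-2(w=12) 1-5(w=7) 3-4(w=9) 4-5(w=4)

step 1: add edge 0-5 (w=6); MST = {0-5(w=6)}
step 2: add edge 4-5 (w=4); MST = {0-5(w=6) 4-5(w=4)}
step 3: add edge 1-5 (w=7); MST = {0-5(w=6) 1-5(w=7) 4-5(w=4)}
step 4: add edge 3-4 (w=9); MST = {0-5(w=6) 1-5(w=7) 3-4(w=9) 4-5(w=4)}
step 5: add edge 1-2 (w=12); MST = {0-5(w=6) 1-2(w=12) 1-5(w=7) 3-4(w=9) 4-5(w=4)}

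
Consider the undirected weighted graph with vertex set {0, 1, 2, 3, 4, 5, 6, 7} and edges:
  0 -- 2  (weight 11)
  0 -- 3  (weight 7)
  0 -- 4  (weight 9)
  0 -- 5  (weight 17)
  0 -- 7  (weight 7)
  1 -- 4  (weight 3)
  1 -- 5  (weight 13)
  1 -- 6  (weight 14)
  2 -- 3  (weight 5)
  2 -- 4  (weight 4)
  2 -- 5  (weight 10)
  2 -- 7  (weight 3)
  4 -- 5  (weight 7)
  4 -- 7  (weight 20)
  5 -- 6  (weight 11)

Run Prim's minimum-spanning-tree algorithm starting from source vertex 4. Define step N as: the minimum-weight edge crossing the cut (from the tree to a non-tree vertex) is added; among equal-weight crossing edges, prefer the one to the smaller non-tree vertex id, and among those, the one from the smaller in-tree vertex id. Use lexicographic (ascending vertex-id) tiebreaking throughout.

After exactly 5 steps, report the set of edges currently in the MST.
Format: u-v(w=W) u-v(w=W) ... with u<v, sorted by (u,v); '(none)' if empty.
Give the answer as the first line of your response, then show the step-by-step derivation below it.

0-3(w=7) 1-4(w=3) 2-3(w=5) 2-4(w=4) 2-7(w=3)

step 1: add edge 1-4 (w=3); MST = {1-4(w=3)}
step 2: add edge 2-4 (w=4); MST = {1-4(w=3) 2-4(w=4)}
step 3: add edge 2-7 (w=3); MST = {1-4(w=3) 2-4(w=4) 2-7(w=3)}
step 4: add edge 2-3 (w=5); MST = {1-4(w=3) 2-3(w=5) 2-4(w=4) 2-7(w=3)}
step 5: add edge 0-3 (w=7); MST = {0-3(w=7) 1-4(w=3) 2-3(w=5) 2-4(w=4) 2-7(w=3)}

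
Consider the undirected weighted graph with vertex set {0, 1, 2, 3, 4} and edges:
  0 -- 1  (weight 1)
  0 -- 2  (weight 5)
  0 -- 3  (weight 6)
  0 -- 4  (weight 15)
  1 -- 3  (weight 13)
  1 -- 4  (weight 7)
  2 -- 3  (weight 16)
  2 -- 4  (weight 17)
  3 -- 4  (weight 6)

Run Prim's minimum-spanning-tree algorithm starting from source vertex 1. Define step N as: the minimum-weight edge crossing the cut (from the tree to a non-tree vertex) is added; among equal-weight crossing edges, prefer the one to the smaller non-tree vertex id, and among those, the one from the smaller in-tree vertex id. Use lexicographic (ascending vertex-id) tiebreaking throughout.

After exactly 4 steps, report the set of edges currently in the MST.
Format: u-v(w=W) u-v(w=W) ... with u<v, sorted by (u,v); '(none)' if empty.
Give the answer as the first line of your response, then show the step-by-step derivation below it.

0-1(w=1) 0-2(w=5) 0-3(w=6) 3-4(w=6)

step 1: add edge 0-1 (w=1); MST = {0-1(w=1)}
step 2: add edge 0-2 (w=5); MST = {0-1(w=1) 0-2(w=5)}
step 3: add edge 0-3 (w=6); MST = {0-1(w=1) 0-2(w=5) 0-3(w=6)}
step 4: add edge 3-4 (w=6); MST = {0-1(w=1) 0-2(w=5) 0-3(w=6) 3-4(w=6)}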